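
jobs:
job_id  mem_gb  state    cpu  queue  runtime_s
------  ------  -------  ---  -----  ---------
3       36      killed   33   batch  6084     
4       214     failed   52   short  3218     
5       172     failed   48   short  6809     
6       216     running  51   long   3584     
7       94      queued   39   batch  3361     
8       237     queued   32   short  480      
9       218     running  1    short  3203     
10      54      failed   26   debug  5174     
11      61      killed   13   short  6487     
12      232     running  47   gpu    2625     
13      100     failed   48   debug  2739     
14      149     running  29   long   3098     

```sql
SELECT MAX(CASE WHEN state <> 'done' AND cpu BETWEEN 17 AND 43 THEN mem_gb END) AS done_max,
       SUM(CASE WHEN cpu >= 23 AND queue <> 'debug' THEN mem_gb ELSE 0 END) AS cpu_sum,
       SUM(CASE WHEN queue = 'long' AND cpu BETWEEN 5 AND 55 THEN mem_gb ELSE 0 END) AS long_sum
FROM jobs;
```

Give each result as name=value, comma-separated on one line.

[done_max: state <> 'done' AND cpu BETWEEN 17 AND 43]
job_id=3: ✓ → 36
job_id=4: ✗
job_id=5: ✗
job_id=6: ✗
job_id=7: ✓ → 94
job_id=8: ✓ → 237
job_id=9: ✗
job_id=10: ✓ → 54
job_id=11: ✗
job_id=12: ✗
job_id=13: ✗
job_id=14: ✓ → 149
done_max = MAX(36, 94, 237, 54, 149) = 237
—
[cpu_sum: cpu >= 23 AND queue <> 'debug']
job_id=3: ✓ → 36
job_id=4: ✓ → 214
job_id=5: ✓ → 172
job_id=6: ✓ → 216
job_id=7: ✓ → 94
job_id=8: ✓ → 237
job_id=9: ✗
job_id=10: ✗
job_id=11: ✗
job_id=12: ✓ → 232
job_id=13: ✗
job_id=14: ✓ → 149
cpu_sum = 36 + 214 + 172 + 216 + 94 + 237 + 232 + 149 = 1350
—
[long_sum: queue = 'long' AND cpu BETWEEN 5 AND 55]
job_id=3: ✗
job_id=4: ✗
job_id=5: ✗
job_id=6: ✓ → 216
job_id=7: ✗
job_id=8: ✗
job_id=9: ✗
job_id=10: ✗
job_id=11: ✗
job_id=12: ✗
job_id=13: ✗
job_id=14: ✓ → 149
long_sum = 216 + 149 = 365

done_max=237, cpu_sum=1350, long_sum=365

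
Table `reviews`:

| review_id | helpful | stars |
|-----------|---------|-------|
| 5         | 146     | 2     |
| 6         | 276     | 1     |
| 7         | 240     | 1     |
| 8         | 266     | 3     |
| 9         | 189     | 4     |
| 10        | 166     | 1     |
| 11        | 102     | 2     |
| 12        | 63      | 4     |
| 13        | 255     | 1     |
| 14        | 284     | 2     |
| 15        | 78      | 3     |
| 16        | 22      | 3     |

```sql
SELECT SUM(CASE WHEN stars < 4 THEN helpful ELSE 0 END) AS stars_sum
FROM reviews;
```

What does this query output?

review_id=5: ✓ → 146
review_id=6: ✓ → 276
review_id=7: ✓ → 240
review_id=8: ✓ → 266
review_id=9: ✗
review_id=10: ✓ → 166
review_id=11: ✓ → 102
review_id=12: ✗
review_id=13: ✓ → 255
review_id=14: ✓ → 284
review_id=15: ✓ → 78
review_id=16: ✓ → 22
stars_sum = 146 + 276 + 240 + 266 + 166 + 102 + 255 + 284 + 78 + 22 = 1835

1835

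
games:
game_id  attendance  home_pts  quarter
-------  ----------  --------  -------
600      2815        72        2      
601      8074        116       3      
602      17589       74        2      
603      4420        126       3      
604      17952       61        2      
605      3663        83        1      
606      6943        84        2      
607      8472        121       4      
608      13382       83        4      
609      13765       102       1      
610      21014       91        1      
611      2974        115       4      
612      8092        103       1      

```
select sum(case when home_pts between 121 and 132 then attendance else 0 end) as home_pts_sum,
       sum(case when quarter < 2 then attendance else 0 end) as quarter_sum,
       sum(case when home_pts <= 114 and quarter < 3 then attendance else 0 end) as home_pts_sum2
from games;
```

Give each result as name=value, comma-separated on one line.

home_pts_sum=12892, quarter_sum=46534, home_pts_sum2=91833

[home_pts_sum: home_pts between 121 and 132]
game_id=600: ✗
game_id=601: ✗
game_id=602: ✗
game_id=603: ✓ → 4420
game_id=604: ✗
game_id=605: ✗
game_id=606: ✗
game_id=607: ✓ → 8472
game_id=608: ✗
game_id=609: ✗
game_id=610: ✗
game_id=611: ✗
game_id=612: ✗
home_pts_sum = 4420 + 8472 = 12892
—
[quarter_sum: quarter < 2]
game_id=600: ✗
game_id=601: ✗
game_id=602: ✗
game_id=603: ✗
game_id=604: ✗
game_id=605: ✓ → 3663
game_id=606: ✗
game_id=607: ✗
game_id=608: ✗
game_id=609: ✓ → 13765
game_id=610: ✓ → 21014
game_id=611: ✗
game_id=612: ✓ → 8092
quarter_sum = 3663 + 13765 + 21014 + 8092 = 46534
—
[home_pts_sum2: home_pts <= 114 and quarter < 3]
game_id=600: ✓ → 2815
game_id=601: ✗
game_id=602: ✓ → 17589
game_id=603: ✗
game_id=604: ✓ → 17952
game_id=605: ✓ → 3663
game_id=606: ✓ → 6943
game_id=607: ✗
game_id=608: ✗
game_id=609: ✓ → 13765
game_id=610: ✓ → 21014
game_id=611: ✗
game_id=612: ✓ → 8092
home_pts_sum2 = 2815 + 17589 + 17952 + 3663 + 6943 + 13765 + 21014 + 8092 = 91833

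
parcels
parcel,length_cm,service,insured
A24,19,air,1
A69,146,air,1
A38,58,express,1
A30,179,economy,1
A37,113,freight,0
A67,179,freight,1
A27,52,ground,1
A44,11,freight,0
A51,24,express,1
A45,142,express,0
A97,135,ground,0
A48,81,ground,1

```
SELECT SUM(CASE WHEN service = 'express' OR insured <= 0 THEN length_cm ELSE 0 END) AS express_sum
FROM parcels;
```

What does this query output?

483

parcel=A24: ✗
parcel=A69: ✗
parcel=A38: ✓ → 58
parcel=A30: ✗
parcel=A37: ✓ → 113
parcel=A67: ✗
parcel=A27: ✗
parcel=A44: ✓ → 11
parcel=A51: ✓ → 24
parcel=A45: ✓ → 142
parcel=A97: ✓ → 135
parcel=A48: ✗
express_sum = 58 + 113 + 11 + 24 + 142 + 135 = 483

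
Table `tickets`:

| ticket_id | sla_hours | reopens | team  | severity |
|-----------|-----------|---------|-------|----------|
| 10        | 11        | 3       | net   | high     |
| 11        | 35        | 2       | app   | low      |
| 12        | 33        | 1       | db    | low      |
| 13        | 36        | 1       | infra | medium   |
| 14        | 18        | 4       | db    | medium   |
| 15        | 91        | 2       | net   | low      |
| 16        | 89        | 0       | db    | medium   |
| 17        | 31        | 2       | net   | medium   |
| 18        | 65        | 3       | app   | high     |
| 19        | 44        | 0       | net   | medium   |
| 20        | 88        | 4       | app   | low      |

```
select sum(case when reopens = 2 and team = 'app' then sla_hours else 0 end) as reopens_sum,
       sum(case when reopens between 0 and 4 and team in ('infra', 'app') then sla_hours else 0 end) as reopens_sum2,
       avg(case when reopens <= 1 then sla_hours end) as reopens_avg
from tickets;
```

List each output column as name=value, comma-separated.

[reopens_sum: reopens = 2 and team = 'app']
ticket_id=10: ✗
ticket_id=11: ✓ → 35
ticket_id=12: ✗
ticket_id=13: ✗
ticket_id=14: ✗
ticket_id=15: ✗
ticket_id=16: ✗
ticket_id=17: ✗
ticket_id=18: ✗
ticket_id=19: ✗
ticket_id=20: ✗
reopens_sum = 35
—
[reopens_sum2: reopens between 0 and 4 and team in ('infra', 'app')]
ticket_id=10: ✗
ticket_id=11: ✓ → 35
ticket_id=12: ✗
ticket_id=13: ✓ → 36
ticket_id=14: ✗
ticket_id=15: ✗
ticket_id=16: ✗
ticket_id=17: ✗
ticket_id=18: ✓ → 65
ticket_id=19: ✗
ticket_id=20: ✓ → 88
reopens_sum2 = 35 + 36 + 65 + 88 = 224
—
[reopens_avg: reopens <= 1]
ticket_id=10: ✗
ticket_id=11: ✗
ticket_id=12: ✓ → 33
ticket_id=13: ✓ → 36
ticket_id=14: ✗
ticket_id=15: ✗
ticket_id=16: ✓ → 89
ticket_id=17: ✗
ticket_id=18: ✗
ticket_id=19: ✓ → 44
ticket_id=20: ✗
reopens_avg = (33 + 36 + 89 + 44) / 4 = 50.5

reopens_sum=35, reopens_sum2=224, reopens_avg=50.5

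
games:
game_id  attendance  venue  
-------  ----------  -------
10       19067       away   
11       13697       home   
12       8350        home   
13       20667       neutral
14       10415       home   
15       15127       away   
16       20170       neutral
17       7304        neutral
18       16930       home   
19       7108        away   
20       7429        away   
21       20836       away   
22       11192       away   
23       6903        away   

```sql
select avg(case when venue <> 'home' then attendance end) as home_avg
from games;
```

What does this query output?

13580.3

game_id=10: ✓ → 19067
game_id=11: ✗
game_id=12: ✗
game_id=13: ✓ → 20667
game_id=14: ✗
game_id=15: ✓ → 15127
game_id=16: ✓ → 20170
game_id=17: ✓ → 7304
game_id=18: ✗
game_id=19: ✓ → 7108
game_id=20: ✓ → 7429
game_id=21: ✓ → 20836
game_id=22: ✓ → 11192
game_id=23: ✓ → 6903
home_avg = (19067 + 20667 + 15127 + 20170 + 7304 + 7108 + 7429 + 20836 + 11192 + 6903) / 10 = 13580.3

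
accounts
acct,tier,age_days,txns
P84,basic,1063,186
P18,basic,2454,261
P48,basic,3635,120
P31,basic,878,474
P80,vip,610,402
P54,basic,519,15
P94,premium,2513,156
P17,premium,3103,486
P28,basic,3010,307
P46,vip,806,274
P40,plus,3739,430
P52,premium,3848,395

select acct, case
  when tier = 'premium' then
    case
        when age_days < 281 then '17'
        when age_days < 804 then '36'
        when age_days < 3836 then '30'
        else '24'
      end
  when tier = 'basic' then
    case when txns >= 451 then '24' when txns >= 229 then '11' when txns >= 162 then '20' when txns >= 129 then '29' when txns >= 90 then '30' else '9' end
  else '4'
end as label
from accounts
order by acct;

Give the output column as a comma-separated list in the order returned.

30, 11, 11, 24, 4, 4, 30, 24, 9, 4, 20, 30

acct=P17: tier='premium' → inner[age_days < 3836] → 30
acct=P18: tier='basic' → inner[txns >= 229] → 11
acct=P28: tier='basic' → inner[txns >= 229] → 11
acct=P31: tier='basic' → inner[txns >= 451] → 24
acct=P40: tier='plus' → outer ELSE → 4
acct=P46: tier='vip' → outer ELSE → 4
acct=P48: tier='basic' → inner[txns >= 90] → 30
acct=P52: tier='premium' → inner[ELSE] → 24
acct=P54: tier='basic' → inner[ELSE] → 9
acct=P80: tier='vip' → outer ELSE → 4
acct=P84: tier='basic' → inner[txns >= 162] → 20
acct=P94: tier='premium' → inner[age_days < 3836] → 30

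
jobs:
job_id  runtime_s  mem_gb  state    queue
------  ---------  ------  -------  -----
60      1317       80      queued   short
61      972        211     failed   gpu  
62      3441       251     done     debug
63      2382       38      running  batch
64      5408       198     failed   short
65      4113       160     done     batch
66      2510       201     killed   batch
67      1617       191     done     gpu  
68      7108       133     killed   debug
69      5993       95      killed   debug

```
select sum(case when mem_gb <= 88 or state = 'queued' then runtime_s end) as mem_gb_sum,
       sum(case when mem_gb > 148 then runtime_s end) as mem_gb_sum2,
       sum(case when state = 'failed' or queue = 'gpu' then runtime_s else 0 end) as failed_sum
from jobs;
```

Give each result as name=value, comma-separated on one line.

[mem_gb_sum: mem_gb <= 88 or state = 'queued']
job_id=60: ✓ → 1317
job_id=61: ✗
job_id=62: ✗
job_id=63: ✓ → 2382
job_id=64: ✗
job_id=65: ✗
job_id=66: ✗
job_id=67: ✗
job_id=68: ✗
job_id=69: ✗
mem_gb_sum = 1317 + 2382 = 3699
—
[mem_gb_sum2: mem_gb > 148]
job_id=60: ✗
job_id=61: ✓ → 972
job_id=62: ✓ → 3441
job_id=63: ✗
job_id=64: ✓ → 5408
job_id=65: ✓ → 4113
job_id=66: ✓ → 2510
job_id=67: ✓ → 1617
job_id=68: ✗
job_id=69: ✗
mem_gb_sum2 = 972 + 3441 + 5408 + 4113 + 2510 + 1617 = 18061
—
[failed_sum: state = 'failed' or queue = 'gpu']
job_id=60: ✗
job_id=61: ✓ → 972
job_id=62: ✗
job_id=63: ✗
job_id=64: ✓ → 5408
job_id=65: ✗
job_id=66: ✗
job_id=67: ✓ → 1617
job_id=68: ✗
job_id=69: ✗
failed_sum = 972 + 5408 + 1617 = 7997

mem_gb_sum=3699, mem_gb_sum2=18061, failed_sum=7997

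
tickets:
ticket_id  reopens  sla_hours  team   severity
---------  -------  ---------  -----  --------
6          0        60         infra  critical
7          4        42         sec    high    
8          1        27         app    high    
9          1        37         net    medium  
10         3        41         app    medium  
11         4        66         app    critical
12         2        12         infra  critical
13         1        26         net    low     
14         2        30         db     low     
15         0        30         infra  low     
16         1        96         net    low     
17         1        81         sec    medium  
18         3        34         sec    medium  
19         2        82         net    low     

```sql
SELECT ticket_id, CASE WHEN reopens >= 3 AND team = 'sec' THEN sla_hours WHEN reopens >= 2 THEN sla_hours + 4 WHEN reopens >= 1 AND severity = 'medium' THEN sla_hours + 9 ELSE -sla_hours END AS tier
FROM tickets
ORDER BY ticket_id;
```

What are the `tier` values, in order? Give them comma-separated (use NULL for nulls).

-60, 42, -27, 46, 45, 70, 16, -26, 34, -30, -96, 90, 34, 86

ticket_id=6: ELSE → -60
ticket_id=7: reopens >= 3 AND team = 'sec' → 42
ticket_id=8: ELSE → -27
ticket_id=9: reopens >= 1 AND severity = 'medium' → 46
ticket_id=10: reopens >= 2 → 45
ticket_id=11: reopens >= 2 → 70
ticket_id=12: reopens >= 2 → 16
ticket_id=13: ELSE → -26
ticket_id=14: reopens >= 2 → 34
ticket_id=15: ELSE → -30
ticket_id=16: ELSE → -96
ticket_id=17: reopens >= 1 AND severity = 'medium' → 90
ticket_id=18: reopens >= 3 AND team = 'sec' → 34
ticket_id=19: reopens >= 2 → 86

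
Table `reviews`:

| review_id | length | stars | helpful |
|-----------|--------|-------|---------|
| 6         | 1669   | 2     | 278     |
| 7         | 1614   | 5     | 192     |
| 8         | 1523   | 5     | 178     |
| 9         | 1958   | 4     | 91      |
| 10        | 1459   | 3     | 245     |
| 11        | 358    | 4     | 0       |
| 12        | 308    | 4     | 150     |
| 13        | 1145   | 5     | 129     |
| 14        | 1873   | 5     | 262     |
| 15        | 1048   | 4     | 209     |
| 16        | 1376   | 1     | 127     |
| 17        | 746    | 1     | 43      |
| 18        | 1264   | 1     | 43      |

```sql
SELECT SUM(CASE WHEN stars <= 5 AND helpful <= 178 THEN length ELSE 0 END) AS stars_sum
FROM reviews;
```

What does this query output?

review_id=6: ✗
review_id=7: ✗
review_id=8: ✓ → 1523
review_id=9: ✓ → 1958
review_id=10: ✗
review_id=11: ✓ → 358
review_id=12: ✓ → 308
review_id=13: ✓ → 1145
review_id=14: ✗
review_id=15: ✗
review_id=16: ✓ → 1376
review_id=17: ✓ → 746
review_id=18: ✓ → 1264
stars_sum = 1523 + 1958 + 358 + 308 + 1145 + 1376 + 746 + 1264 = 8678

8678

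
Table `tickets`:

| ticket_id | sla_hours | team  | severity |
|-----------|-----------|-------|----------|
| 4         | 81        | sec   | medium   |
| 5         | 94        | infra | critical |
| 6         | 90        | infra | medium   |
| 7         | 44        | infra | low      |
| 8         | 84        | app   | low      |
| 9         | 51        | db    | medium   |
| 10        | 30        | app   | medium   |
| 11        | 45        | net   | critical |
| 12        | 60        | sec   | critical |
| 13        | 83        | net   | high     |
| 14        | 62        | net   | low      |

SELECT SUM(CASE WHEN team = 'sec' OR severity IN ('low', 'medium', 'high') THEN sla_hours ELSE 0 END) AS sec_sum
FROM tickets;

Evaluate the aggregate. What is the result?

585

ticket_id=4: ✓ → 81
ticket_id=5: ✗
ticket_id=6: ✓ → 90
ticket_id=7: ✓ → 44
ticket_id=8: ✓ → 84
ticket_id=9: ✓ → 51
ticket_id=10: ✓ → 30
ticket_id=11: ✗
ticket_id=12: ✓ → 60
ticket_id=13: ✓ → 83
ticket_id=14: ✓ → 62
sec_sum = 81 + 90 + 44 + 84 + 51 + 30 + 60 + 83 + 62 = 585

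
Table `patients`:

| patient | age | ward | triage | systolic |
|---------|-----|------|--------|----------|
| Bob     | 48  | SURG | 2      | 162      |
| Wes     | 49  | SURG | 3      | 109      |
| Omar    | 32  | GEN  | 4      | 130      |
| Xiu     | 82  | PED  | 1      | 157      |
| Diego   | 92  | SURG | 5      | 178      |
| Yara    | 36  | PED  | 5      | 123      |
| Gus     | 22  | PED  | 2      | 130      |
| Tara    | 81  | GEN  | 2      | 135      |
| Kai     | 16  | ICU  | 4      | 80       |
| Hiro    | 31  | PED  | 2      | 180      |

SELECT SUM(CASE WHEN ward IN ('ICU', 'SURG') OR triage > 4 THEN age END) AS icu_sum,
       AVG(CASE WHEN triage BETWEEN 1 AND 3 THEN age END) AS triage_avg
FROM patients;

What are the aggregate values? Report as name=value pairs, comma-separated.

icu_sum=241, triage_avg=52.1666666667

[icu_sum: ward IN ('ICU', 'SURG') OR triage > 4]
patient=Bob: ✓ → 48
patient=Wes: ✓ → 49
patient=Omar: ✗
patient=Xiu: ✗
patient=Diego: ✓ → 92
patient=Yara: ✓ → 36
patient=Gus: ✗
patient=Tara: ✗
patient=Kai: ✓ → 16
patient=Hiro: ✗
icu_sum = 48 + 49 + 92 + 36 + 16 = 241
—
[triage_avg: triage BETWEEN 1 AND 3]
patient=Bob: ✓ → 48
patient=Wes: ✓ → 49
patient=Omar: ✗
patient=Xiu: ✓ → 82
patient=Diego: ✗
patient=Yara: ✗
patient=Gus: ✓ → 22
patient=Tara: ✓ → 81
patient=Kai: ✗
patient=Hiro: ✓ → 31
triage_avg = (48 + 49 + 82 + 22 + 81 + 31) / 6 = 52.1666666667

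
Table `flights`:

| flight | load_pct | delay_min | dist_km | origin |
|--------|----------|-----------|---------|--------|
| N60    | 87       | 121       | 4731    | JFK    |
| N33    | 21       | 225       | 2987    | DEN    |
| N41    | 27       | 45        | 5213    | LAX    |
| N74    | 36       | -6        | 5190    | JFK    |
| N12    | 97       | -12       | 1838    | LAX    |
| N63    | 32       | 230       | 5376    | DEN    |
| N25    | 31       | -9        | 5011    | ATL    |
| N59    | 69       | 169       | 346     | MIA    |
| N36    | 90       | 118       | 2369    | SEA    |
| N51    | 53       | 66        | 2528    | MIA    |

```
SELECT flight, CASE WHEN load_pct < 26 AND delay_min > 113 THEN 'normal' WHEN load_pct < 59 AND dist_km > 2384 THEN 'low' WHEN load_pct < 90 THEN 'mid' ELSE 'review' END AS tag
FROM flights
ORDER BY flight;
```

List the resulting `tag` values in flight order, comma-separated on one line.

review, low, normal, review, low, low, mid, mid, low, low

flight=N12: ELSE → review
flight=N25: load_pct < 59 AND dist_km > 2384 → low
flight=N33: load_pct < 26 AND delay_min > 113 → normal
flight=N36: ELSE → review
flight=N41: load_pct < 59 AND dist_km > 2384 → low
flight=N51: load_pct < 59 AND dist_km > 2384 → low
flight=N59: load_pct < 90 → mid
flight=N60: load_pct < 90 → mid
flight=N63: load_pct < 59 AND dist_km > 2384 → low
flight=N74: load_pct < 59 AND dist_km > 2384 → low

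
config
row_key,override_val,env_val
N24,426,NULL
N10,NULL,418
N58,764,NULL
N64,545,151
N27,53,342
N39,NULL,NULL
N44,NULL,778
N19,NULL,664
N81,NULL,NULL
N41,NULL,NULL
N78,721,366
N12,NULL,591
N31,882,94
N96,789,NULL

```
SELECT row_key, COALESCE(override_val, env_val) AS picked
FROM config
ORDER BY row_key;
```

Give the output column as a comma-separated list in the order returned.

418, 591, 664, 426, 53, 882, NULL, NULL, 778, 764, 545, 721, NULL, 789

row_key=N10: override_val=NULL, env_val=418 → 418
row_key=N12: override_val=NULL, env_val=591 → 591
row_key=N19: override_val=NULL, env_val=664 → 664
row_key=N24: override_val=426 → 426
row_key=N27: override_val=53 → 53
row_key=N31: override_val=882 → 882
row_key=N39: override_val=NULL, env_val=NULL (all NULL) → NULL
row_key=N41: override_val=NULL, env_val=NULL (all NULL) → NULL
row_key=N44: override_val=NULL, env_val=778 → 778
row_key=N58: override_val=764 → 764
row_key=N64: override_val=545 → 545
row_key=N78: override_val=721 → 721
row_key=N81: override_val=NULL, env_val=NULL (all NULL) → NULL
row_key=N96: override_val=789 → 789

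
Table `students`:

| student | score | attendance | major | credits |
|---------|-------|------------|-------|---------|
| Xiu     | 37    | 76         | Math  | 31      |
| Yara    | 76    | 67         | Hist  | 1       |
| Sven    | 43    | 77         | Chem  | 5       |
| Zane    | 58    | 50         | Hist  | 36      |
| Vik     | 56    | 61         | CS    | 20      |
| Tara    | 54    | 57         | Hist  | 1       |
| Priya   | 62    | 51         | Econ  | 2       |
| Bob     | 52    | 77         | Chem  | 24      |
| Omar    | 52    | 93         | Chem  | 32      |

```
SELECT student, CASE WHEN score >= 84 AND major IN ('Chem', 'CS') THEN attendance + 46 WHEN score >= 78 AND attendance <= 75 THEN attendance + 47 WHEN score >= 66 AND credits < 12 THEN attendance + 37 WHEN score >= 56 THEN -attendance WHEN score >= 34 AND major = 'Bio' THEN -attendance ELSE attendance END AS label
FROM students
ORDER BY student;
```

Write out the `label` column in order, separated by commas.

student=Bob: ELSE → 77
student=Omar: ELSE → 93
student=Priya: score >= 56 → -51
student=Sven: ELSE → 77
student=Tara: ELSE → 57
student=Vik: score >= 56 → -61
student=Xiu: ELSE → 76
student=Yara: score >= 66 AND credits < 12 → 104
student=Zane: score >= 56 → -50

77, 93, -51, 77, 57, -61, 76, 104, -50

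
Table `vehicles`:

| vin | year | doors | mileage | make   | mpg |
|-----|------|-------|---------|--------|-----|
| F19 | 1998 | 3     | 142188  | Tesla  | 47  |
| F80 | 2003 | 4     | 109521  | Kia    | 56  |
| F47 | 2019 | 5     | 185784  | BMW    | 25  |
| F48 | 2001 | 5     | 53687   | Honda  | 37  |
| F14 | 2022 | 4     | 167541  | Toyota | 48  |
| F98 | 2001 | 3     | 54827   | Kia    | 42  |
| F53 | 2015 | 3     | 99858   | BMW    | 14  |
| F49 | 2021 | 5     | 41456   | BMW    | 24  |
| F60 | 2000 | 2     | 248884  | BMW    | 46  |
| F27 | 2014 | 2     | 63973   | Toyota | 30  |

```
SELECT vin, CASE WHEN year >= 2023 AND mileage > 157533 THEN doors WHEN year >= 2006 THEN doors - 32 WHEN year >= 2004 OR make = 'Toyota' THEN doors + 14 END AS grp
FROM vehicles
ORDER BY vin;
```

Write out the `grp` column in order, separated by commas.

-28, NULL, -30, -27, NULL, -27, -29, NULL, NULL, NULL

vin=F14: year >= 2006 → -28
vin=F19: (no match → NULL) → NULL
vin=F27: year >= 2006 → -30
vin=F47: year >= 2006 → -27
vin=F48: (no match → NULL) → NULL
vin=F49: year >= 2006 → -27
vin=F53: year >= 2006 → -29
vin=F60: (no match → NULL) → NULL
vin=F80: (no match → NULL) → NULL
vin=F98: (no match → NULL) → NULL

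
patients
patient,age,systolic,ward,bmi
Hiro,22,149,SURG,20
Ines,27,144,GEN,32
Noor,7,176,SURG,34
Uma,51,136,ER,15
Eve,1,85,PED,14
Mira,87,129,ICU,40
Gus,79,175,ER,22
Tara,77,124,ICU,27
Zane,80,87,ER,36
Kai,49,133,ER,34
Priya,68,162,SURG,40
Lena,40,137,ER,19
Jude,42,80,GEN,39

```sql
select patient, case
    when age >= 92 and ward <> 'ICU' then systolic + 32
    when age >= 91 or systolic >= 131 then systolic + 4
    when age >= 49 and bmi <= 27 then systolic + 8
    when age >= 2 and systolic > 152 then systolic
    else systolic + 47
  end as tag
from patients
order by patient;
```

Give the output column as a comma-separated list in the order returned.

132, 179, 153, 148, 127, 137, 141, 176, 180, 166, 132, 140, 134

patient=Eve: ELSE → 132
patient=Gus: age >= 91 or systolic >= 131 → 179
patient=Hiro: age >= 91 or systolic >= 131 → 153
patient=Ines: age >= 91 or systolic >= 131 → 148
patient=Jude: ELSE → 127
patient=Kai: age >= 91 or systolic >= 131 → 137
patient=Lena: age >= 91 or systolic >= 131 → 141
patient=Mira: ELSE → 176
patient=Noor: age >= 91 or systolic >= 131 → 180
patient=Priya: age >= 91 or systolic >= 131 → 166
patient=Tara: age >= 49 and bmi <= 27 → 132
patient=Uma: age >= 91 or systolic >= 131 → 140
patient=Zane: ELSE → 134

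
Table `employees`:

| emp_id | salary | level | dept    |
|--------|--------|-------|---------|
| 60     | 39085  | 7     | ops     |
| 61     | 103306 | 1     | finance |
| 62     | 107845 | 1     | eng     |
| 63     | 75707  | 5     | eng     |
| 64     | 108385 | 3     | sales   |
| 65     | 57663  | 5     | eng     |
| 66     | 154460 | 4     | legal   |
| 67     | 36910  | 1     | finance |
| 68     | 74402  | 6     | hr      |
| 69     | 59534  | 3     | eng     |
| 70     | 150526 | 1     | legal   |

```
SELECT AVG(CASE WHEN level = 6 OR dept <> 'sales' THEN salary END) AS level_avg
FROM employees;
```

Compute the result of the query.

85943.8

emp_id=60: ✓ → 39085
emp_id=61: ✓ → 103306
emp_id=62: ✓ → 107845
emp_id=63: ✓ → 75707
emp_id=64: ✗
emp_id=65: ✓ → 57663
emp_id=66: ✓ → 154460
emp_id=67: ✓ → 36910
emp_id=68: ✓ → 74402
emp_id=69: ✓ → 59534
emp_id=70: ✓ → 150526
level_avg = (39085 + 103306 + 107845 + 75707 + 57663 + 154460 + 36910 + 74402 + 59534 + 150526) / 10 = 85943.8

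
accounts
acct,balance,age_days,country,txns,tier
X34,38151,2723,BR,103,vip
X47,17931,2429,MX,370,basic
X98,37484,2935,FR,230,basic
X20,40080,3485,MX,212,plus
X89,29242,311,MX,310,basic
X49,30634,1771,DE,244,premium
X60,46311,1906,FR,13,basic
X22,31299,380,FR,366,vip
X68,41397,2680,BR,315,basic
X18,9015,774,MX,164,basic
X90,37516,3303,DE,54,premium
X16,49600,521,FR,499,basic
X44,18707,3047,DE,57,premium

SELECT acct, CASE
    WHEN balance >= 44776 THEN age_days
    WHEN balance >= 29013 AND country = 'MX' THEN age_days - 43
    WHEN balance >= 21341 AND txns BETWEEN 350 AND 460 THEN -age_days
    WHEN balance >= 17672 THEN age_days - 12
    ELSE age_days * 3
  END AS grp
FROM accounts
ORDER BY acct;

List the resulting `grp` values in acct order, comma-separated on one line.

521, 2322, 3442, -380, 2711, 3035, 2417, 1759, 1906, 2668, 268, 3291, 2923

acct=X16: balance >= 44776 → 521
acct=X18: ELSE → 2322
acct=X20: balance >= 29013 AND country = 'MX' → 3442
acct=X22: balance >= 21341 AND txns BETWEEN 350 AND 460 → -380
acct=X34: balance >= 17672 → 2711
acct=X44: balance >= 17672 → 3035
acct=X47: balance >= 17672 → 2417
acct=X49: balance >= 17672 → 1759
acct=X60: balance >= 44776 → 1906
acct=X68: balance >= 17672 → 2668
acct=X89: balance >= 29013 AND country = 'MX' → 268
acct=X90: balance >= 17672 → 3291
acct=X98: balance >= 17672 → 2923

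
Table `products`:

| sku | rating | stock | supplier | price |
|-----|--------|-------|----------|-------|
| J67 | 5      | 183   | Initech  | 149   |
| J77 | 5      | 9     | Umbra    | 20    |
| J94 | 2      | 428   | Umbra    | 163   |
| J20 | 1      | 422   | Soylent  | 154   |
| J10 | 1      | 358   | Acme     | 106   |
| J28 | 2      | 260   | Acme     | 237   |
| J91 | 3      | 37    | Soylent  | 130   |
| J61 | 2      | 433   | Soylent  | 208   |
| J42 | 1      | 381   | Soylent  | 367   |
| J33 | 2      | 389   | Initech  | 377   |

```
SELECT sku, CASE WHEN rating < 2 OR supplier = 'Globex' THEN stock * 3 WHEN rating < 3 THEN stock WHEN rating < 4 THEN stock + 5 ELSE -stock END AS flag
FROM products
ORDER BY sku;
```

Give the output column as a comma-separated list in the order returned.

sku=J10: rating < 2 OR supplier = 'Globex' → 1074
sku=J20: rating < 2 OR supplier = 'Globex' → 1266
sku=J28: rating < 3 → 260
sku=J33: rating < 3 → 389
sku=J42: rating < 2 OR supplier = 'Globex' → 1143
sku=J61: rating < 3 → 433
sku=J67: ELSE → -183
sku=J77: ELSE → -9
sku=J91: rating < 4 → 42
sku=J94: rating < 3 → 428

1074, 1266, 260, 389, 1143, 433, -183, -9, 42, 428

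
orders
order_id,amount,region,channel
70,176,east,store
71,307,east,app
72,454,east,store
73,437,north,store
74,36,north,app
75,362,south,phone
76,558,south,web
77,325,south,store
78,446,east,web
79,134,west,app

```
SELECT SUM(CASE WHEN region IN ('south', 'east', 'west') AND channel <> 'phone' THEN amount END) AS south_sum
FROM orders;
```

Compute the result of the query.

2400

order_id=70: ✓ → 176
order_id=71: ✓ → 307
order_id=72: ✓ → 454
order_id=73: ✗
order_id=74: ✗
order_id=75: ✗
order_id=76: ✓ → 558
order_id=77: ✓ → 325
order_id=78: ✓ → 446
order_id=79: ✓ → 134
south_sum = 176 + 307 + 454 + 558 + 325 + 446 + 134 = 2400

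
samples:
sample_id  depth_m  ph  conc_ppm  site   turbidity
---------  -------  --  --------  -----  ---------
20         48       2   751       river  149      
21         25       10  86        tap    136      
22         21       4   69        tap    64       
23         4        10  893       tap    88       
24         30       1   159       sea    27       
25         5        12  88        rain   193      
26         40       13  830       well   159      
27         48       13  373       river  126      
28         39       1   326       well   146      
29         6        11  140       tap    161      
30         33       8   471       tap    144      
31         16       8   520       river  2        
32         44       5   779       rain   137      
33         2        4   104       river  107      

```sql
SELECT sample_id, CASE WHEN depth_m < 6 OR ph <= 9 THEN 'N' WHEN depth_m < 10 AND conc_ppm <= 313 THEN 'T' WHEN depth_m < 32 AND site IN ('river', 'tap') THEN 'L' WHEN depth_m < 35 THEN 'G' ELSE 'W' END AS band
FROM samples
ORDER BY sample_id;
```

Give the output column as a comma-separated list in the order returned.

sample_id=20: depth_m < 6 OR ph <= 9 → N
sample_id=21: depth_m < 32 AND site IN ('river', 'tap') → L
sample_id=22: depth_m < 6 OR ph <= 9 → N
sample_id=23: depth_m < 6 OR ph <= 9 → N
sample_id=24: depth_m < 6 OR ph <= 9 → N
sample_id=25: depth_m < 6 OR ph <= 9 → N
sample_id=26: ELSE → W
sample_id=27: ELSE → W
sample_id=28: depth_m < 6 OR ph <= 9 → N
sample_id=29: depth_m < 10 AND conc_ppm <= 313 → T
sample_id=30: depth_m < 6 OR ph <= 9 → N
sample_id=31: depth_m < 6 OR ph <= 9 → N
sample_id=32: depth_m < 6 OR ph <= 9 → N
sample_id=33: depth_m < 6 OR ph <= 9 → N

N, L, N, N, N, N, W, W, N, T, N, N, N, N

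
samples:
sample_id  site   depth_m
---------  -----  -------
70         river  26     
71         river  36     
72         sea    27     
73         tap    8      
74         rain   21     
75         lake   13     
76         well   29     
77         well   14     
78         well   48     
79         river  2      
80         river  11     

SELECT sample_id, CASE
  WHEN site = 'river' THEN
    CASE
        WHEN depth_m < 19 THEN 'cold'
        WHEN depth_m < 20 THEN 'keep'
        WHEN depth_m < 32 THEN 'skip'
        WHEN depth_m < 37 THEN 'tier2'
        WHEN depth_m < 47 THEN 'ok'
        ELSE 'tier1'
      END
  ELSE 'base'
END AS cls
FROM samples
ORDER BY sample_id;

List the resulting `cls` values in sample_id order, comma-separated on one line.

skip, tier2, base, base, base, base, base, base, base, cold, cold

sample_id=70: site='river' → inner[depth_m < 32] → skip
sample_id=71: site='river' → inner[depth_m < 37] → tier2
sample_id=72: site='sea' → outer ELSE → base
sample_id=73: site='tap' → outer ELSE → base
sample_id=74: site='rain' → outer ELSE → base
sample_id=75: site='lake' → outer ELSE → base
sample_id=76: site='well' → outer ELSE → base
sample_id=77: site='well' → outer ELSE → base
sample_id=78: site='well' → outer ELSE → base
sample_id=79: site='river' → inner[depth_m < 19] → cold
sample_id=80: site='river' → inner[depth_m < 19] → cold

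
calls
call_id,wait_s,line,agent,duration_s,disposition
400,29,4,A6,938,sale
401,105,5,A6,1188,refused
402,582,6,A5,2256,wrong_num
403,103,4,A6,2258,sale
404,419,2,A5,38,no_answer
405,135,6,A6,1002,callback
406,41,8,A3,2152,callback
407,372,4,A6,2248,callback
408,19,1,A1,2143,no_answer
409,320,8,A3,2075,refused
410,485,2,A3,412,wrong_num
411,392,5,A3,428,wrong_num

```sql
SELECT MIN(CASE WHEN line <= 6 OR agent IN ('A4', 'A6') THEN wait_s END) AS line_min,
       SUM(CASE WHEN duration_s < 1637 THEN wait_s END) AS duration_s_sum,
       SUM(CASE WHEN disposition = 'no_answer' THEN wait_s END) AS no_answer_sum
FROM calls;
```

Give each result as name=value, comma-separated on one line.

line_min=19, duration_s_sum=1565, no_answer_sum=438

[line_min: line <= 6 OR agent IN ('A4', 'A6')]
call_id=400: ✓ → 29
call_id=401: ✓ → 105
call_id=402: ✓ → 582
call_id=403: ✓ → 103
call_id=404: ✓ → 419
call_id=405: ✓ → 135
call_id=406: ✗
call_id=407: ✓ → 372
call_id=408: ✓ → 19
call_id=409: ✗
call_id=410: ✓ → 485
call_id=411: ✓ → 392
line_min = MIN(29, 105, 582, 103, 419, 135, 372, 19, 485, 392) = 19
—
[duration_s_sum: duration_s < 1637]
call_id=400: ✓ → 29
call_id=401: ✓ → 105
call_id=402: ✗
call_id=403: ✗
call_id=404: ✓ → 419
call_id=405: ✓ → 135
call_id=406: ✗
call_id=407: ✗
call_id=408: ✗
call_id=409: ✗
call_id=410: ✓ → 485
call_id=411: ✓ → 392
duration_s_sum = 29 + 105 + 419 + 135 + 485 + 392 = 1565
—
[no_answer_sum: disposition = 'no_answer']
call_id=400: ✗
call_id=401: ✗
call_id=402: ✗
call_id=403: ✗
call_id=404: ✓ → 419
call_id=405: ✗
call_id=406: ✗
call_id=407: ✗
call_id=408: ✓ → 19
call_id=409: ✗
call_id=410: ✗
call_id=411: ✗
no_answer_sum = 419 + 19 = 438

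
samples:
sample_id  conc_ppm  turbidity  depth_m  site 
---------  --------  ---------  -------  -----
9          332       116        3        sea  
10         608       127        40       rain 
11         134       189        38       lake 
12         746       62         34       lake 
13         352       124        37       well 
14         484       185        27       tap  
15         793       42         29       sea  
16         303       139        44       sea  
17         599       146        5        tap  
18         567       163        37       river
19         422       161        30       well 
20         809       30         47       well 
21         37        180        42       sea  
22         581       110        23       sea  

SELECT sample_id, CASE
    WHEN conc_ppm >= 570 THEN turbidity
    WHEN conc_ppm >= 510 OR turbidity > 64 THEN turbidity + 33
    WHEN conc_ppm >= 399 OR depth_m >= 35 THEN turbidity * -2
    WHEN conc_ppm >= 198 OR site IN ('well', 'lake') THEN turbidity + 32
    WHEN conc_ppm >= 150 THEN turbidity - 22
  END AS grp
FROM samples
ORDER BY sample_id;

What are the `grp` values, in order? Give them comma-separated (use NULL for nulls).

149, 127, 222, 62, 157, 218, 42, 172, 146, 196, 194, 30, 213, 110

sample_id=9: conc_ppm >= 510 OR turbidity > 64 → 149
sample_id=10: conc_ppm >= 570 → 127
sample_id=11: conc_ppm >= 510 OR turbidity > 64 → 222
sample_id=12: conc_ppm >= 570 → 62
sample_id=13: conc_ppm >= 510 OR turbidity > 64 → 157
sample_id=14: conc_ppm >= 510 OR turbidity > 64 → 218
sample_id=15: conc_ppm >= 570 → 42
sample_id=16: conc_ppm >= 510 OR turbidity > 64 → 172
sample_id=17: conc_ppm >= 570 → 146
sample_id=18: conc_ppm >= 510 OR turbidity > 64 → 196
sample_id=19: conc_ppm >= 510 OR turbidity > 64 → 194
sample_id=20: conc_ppm >= 570 → 30
sample_id=21: conc_ppm >= 510 OR turbidity > 64 → 213
sample_id=22: conc_ppm >= 570 → 110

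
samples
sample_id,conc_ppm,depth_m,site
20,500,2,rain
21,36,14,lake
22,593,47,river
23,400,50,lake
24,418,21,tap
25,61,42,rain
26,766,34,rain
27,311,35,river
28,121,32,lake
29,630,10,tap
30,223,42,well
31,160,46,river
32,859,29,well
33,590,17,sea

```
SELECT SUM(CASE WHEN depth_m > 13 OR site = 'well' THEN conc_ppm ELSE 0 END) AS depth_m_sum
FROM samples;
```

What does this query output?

4538

sample_id=20: ✗
sample_id=21: ✓ → 36
sample_id=22: ✓ → 593
sample_id=23: ✓ → 400
sample_id=24: ✓ → 418
sample_id=25: ✓ → 61
sample_id=26: ✓ → 766
sample_id=27: ✓ → 311
sample_id=28: ✓ → 121
sample_id=29: ✗
sample_id=30: ✓ → 223
sample_id=31: ✓ → 160
sample_id=32: ✓ → 859
sample_id=33: ✓ → 590
depth_m_sum = 36 + 593 + 400 + 418 + 61 + 766 + 311 + 121 + 223 + 160 + 859 + 590 = 4538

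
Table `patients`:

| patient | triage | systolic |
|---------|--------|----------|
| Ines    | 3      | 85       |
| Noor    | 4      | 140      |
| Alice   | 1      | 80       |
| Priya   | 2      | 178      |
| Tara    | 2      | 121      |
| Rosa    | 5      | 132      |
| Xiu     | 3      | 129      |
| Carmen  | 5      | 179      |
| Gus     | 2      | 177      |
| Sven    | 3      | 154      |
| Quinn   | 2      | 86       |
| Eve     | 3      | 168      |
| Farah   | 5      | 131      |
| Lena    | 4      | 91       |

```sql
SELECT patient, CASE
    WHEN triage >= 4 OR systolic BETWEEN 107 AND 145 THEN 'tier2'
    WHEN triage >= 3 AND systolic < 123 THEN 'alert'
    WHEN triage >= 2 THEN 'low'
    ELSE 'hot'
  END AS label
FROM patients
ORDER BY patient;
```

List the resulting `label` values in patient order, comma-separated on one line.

hot, tier2, low, tier2, low, alert, tier2, tier2, low, low, tier2, low, tier2, tier2

patient=Alice: ELSE → hot
patient=Carmen: triage >= 4 OR systolic BETWEEN 107 AND 145 → tier2
patient=Eve: triage >= 2 → low
patient=Farah: triage >= 4 OR systolic BETWEEN 107 AND 145 → tier2
patient=Gus: triage >= 2 → low
patient=Ines: triage >= 3 AND systolic < 123 → alert
patient=Lena: triage >= 4 OR systolic BETWEEN 107 AND 145 → tier2
patient=Noor: triage >= 4 OR systolic BETWEEN 107 AND 145 → tier2
patient=Priya: triage >= 2 → low
patient=Quinn: triage >= 2 → low
patient=Rosa: triage >= 4 OR systolic BETWEEN 107 AND 145 → tier2
patient=Sven: triage >= 2 → low
patient=Tara: triage >= 4 OR systolic BETWEEN 107 AND 145 → tier2
patient=Xiu: triage >= 4 OR systolic BETWEEN 107 AND 145 → tier2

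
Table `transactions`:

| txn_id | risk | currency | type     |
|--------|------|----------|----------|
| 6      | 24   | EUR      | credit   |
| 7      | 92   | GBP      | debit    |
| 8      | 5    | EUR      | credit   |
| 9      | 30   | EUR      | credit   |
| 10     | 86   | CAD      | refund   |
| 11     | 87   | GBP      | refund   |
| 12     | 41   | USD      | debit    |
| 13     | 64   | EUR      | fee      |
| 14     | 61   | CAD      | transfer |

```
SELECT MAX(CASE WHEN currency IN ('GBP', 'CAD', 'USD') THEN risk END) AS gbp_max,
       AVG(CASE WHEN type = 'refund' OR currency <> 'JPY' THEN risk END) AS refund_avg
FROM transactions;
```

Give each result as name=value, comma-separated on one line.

gbp_max=92, refund_avg=54.4444444444

[gbp_max: currency IN ('GBP', 'CAD', 'USD')]
txn_id=6: ✗
txn_id=7: ✓ → 92
txn_id=8: ✗
txn_id=9: ✗
txn_id=10: ✓ → 86
txn_id=11: ✓ → 87
txn_id=12: ✓ → 41
txn_id=13: ✗
txn_id=14: ✓ → 61
gbp_max = MAX(92, 86, 87, 41, 61) = 92
—
[refund_avg: type = 'refund' OR currency <> 'JPY']
txn_id=6: ✓ → 24
txn_id=7: ✓ → 92
txn_id=8: ✓ → 5
txn_id=9: ✓ → 30
txn_id=10: ✓ → 86
txn_id=11: ✓ → 87
txn_id=12: ✓ → 41
txn_id=13: ✓ → 64
txn_id=14: ✓ → 61
refund_avg = (24 + 92 + 5 + 30 + 86 + 87 + 41 + 64 + 61) / 9 = 54.4444444444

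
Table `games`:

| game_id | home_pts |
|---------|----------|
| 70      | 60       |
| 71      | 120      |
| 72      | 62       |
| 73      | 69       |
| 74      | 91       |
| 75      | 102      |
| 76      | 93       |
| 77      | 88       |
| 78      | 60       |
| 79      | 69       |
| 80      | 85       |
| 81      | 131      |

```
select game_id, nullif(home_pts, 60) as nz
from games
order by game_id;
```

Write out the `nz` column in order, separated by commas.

NULL, 120, 62, 69, 91, 102, 93, 88, NULL, 69, 85, 131

game_id=70: home_pts=60 vs 60: equal → NULL
game_id=71: home_pts=120 vs 60: differ → 120
game_id=72: home_pts=62 vs 60: differ → 62
game_id=73: home_pts=69 vs 60: differ → 69
game_id=74: home_pts=91 vs 60: differ → 91
game_id=75: home_pts=102 vs 60: differ → 102
game_id=76: home_pts=93 vs 60: differ → 93
game_id=77: home_pts=88 vs 60: differ → 88
game_id=78: home_pts=60 vs 60: equal → NULL
game_id=79: home_pts=69 vs 60: differ → 69
game_id=80: home_pts=85 vs 60: differ → 85
game_id=81: home_pts=131 vs 60: differ → 131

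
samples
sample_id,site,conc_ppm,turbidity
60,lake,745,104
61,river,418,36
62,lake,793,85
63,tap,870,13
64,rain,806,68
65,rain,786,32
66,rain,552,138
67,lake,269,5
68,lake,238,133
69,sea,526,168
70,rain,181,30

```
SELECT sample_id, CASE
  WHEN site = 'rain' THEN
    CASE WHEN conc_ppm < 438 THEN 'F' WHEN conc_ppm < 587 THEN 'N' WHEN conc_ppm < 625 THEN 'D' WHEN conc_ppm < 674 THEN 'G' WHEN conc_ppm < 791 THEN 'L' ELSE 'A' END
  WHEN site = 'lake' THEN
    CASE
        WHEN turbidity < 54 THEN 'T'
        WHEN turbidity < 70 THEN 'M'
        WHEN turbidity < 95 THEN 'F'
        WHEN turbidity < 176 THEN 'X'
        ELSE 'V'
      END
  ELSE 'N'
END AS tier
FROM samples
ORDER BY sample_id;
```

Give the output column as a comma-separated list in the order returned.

sample_id=60: site='lake' → inner[turbidity < 176] → X
sample_id=61: site='river' → outer ELSE → N
sample_id=62: site='lake' → inner[turbidity < 95] → F
sample_id=63: site='tap' → outer ELSE → N
sample_id=64: site='rain' → inner[ELSE] → A
sample_id=65: site='rain' → inner[conc_ppm < 791] → L
sample_id=66: site='rain' → inner[conc_ppm < 587] → N
sample_id=67: site='lake' → inner[turbidity < 54] → T
sample_id=68: site='lake' → inner[turbidity < 176] → X
sample_id=69: site='sea' → outer ELSE → N
sample_id=70: site='rain' → inner[conc_ppm < 438] → F

X, N, F, N, A, L, N, T, X, N, F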